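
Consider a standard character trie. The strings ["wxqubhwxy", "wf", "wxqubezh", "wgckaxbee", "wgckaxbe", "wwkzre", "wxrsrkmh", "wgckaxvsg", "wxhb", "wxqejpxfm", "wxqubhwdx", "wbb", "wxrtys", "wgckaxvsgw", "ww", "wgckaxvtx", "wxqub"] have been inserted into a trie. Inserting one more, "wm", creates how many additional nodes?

1

The longest prefix of "wm" already in the trie is "w" (length 1).
New nodes needed: |"wm"| − 1 = 2 − 1 = 1.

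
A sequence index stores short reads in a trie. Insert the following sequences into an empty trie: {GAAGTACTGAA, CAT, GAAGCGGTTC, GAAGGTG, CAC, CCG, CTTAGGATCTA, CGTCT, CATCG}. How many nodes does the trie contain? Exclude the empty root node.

Insert word by word; a character creates a node only if that edge doesn't already exist:
  "GAAGTACTGAA" → 11 new (G, A, A, G, T, A, C, T, G, A, A)
  "CAT" → 3 new (C, A, T)
  "GAAGCGGTTC" → prefix "GAAG" already present; 6 new (C, G, G, T, T, C)
  "GAAGGTG" → prefix "GAAG" already present; 3 new (G, T, G)
  "CAC" → prefix "CA" already present; 1 new (C)
  "CCG" → prefix "C" already present; 2 new (C, G)
  "CTTAGGATCTA" → prefix "C" already present; 10 new (T, T, A, G, G, A, T, C, T, A)
  "CGTCT" → prefix "C" already present; 4 new (G, T, C, T)
  "CATCG" → prefix "CAT" already present; 2 new (C, G)
Total nodes = 11 + 3 + 6 + 3 + 1 + 2 + 10 + 4 + 2 = 42

42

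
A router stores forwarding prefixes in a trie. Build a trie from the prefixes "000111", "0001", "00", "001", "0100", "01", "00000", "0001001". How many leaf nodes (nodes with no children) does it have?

5

Leaves are exactly the stored words that no other stored word extends.
Those words: "00000", "0001001", "000111", "001", "0100"
Leaf count: 5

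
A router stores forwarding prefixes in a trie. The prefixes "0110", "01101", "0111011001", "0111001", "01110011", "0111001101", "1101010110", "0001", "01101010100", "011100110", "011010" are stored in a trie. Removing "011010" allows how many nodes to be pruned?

0

Walk "011010" from the leaf back toward the root, removing each node that no remaining word uses.
Every node on "011010" is still needed (e.g. by "01101010100"), so nothing is freed.
Nodes removed: 0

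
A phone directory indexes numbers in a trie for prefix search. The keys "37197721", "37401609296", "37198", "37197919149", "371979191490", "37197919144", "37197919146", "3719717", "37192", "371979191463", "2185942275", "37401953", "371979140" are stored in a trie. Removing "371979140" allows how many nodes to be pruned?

2

After clearing the end-marker at "371979140", prune upward until reaching a node still needed by another word.
The suffix "40" (2 nodes) is used only by "371979140"; the node for "3719791" still has the child "9", so pruning stops there.
Nodes removed: 2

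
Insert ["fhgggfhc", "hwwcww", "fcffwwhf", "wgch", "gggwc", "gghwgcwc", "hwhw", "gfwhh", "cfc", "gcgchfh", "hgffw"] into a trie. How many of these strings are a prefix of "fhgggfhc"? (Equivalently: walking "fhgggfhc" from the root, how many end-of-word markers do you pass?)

Traverse "fhgggfhc" character by character; count nodes along the way that are marked as word ends.
Prefixes of the query that are stored words: "fhgggfhc"
Count: 1

1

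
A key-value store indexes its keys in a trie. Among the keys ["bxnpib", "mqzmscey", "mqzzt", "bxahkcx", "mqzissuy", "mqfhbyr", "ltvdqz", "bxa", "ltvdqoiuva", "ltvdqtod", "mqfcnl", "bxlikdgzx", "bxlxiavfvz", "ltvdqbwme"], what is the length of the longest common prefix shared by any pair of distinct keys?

5

The deepest shared node is where two words last agree before diverging.
"ltvdqbwme" and "ltvdqoiuva" agree on "ltvdq" (5 characters) before diverging; nothing deeper is shared.
Longest shared-prefix length: 5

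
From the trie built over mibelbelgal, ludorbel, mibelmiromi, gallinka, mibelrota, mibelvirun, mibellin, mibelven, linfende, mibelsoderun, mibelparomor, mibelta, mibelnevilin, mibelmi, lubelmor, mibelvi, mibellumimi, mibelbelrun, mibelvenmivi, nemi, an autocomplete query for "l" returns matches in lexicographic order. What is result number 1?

linfende

Filter for "l…" and sort: "linfende", "lubelmor", "ludorbel"
The 1st is linfende.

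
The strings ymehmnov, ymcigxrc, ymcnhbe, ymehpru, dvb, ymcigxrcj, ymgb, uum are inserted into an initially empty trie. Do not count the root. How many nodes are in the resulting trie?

30

Trie structure (* marks end of a word):
(root)
├─ d
│  └─ v
│     └─ b *
├─ u
│  └─ u
│     └─ m *
└─ y
   └─ m
      ├─ c
      │  ├─ i
      │  │  └─ g
      │  │     └─ x
      │  │        └─ r
      │  │           └─ c *
      │  │              └─ j *
      │  └─ n
      │     └─ h
      │        └─ b
      │           └─ e *
      ├─ e
      │  └─ h
      │     ├─ m
      │     │  └─ n
      │     │     └─ o
      │     │        └─ v *
      │     └─ p
      │        └─ r
      │           └─ u *
      └─ g
         └─ b *
Counting every labelled node above: 30.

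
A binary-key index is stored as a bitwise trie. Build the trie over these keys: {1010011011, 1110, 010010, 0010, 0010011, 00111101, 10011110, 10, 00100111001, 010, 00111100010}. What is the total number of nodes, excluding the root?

44

For each word, the new-node count is its length minus the longest prefix already in the trie:
  "1010011011" → 10 new (1, 0, 1, 0, 0, 1, 1, 0, 1, 1)
  "1110" → prefix "1" already present; 3 new (1, 1, 0)
  "010010" → 6 new (0, 1, 0, 0, 1, 0)
  "0010" → prefix "0" already present; 3 new (0, 1, 0)
  "0010011" → prefix "0010" already present; 3 new (0, 1, 1)
  "00111101" → prefix "001" already present; 5 new (1, 1, 1, 0, 1)
  "10011110" → prefix "10" already present; 6 new (0, 1, 1, 1, 1, 0)
  "10" → prefix "10" already present; 0 new (none)
  "00100111001" → prefix "0010011" already present; 4 new (1, 0, 0, 1)
  "010" → prefix "010" already present; 0 new (none)
  "00111100010" → prefix "0011110" already present; 4 new (0, 0, 1, 0)
Total nodes = 10 + 3 + 6 + 3 + 3 + 5 + 6 + 0 + 4 + 0 + 4 = 44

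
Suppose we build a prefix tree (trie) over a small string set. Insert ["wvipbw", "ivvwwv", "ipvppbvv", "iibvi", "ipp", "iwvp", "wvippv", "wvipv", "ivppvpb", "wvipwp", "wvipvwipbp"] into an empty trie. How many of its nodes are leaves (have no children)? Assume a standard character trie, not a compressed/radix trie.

A leaf is a node with no children — equivalently, the end of a word that is not a proper prefix of any other stored word.
Those words: "iibvi", "ipp", "ipvppbvv", "ivppvpb", "ivvwwv", "iwvp", "wvipbw", "wvippv", "wvipvwipbp", "wvipwp"
Leaf count: 10

10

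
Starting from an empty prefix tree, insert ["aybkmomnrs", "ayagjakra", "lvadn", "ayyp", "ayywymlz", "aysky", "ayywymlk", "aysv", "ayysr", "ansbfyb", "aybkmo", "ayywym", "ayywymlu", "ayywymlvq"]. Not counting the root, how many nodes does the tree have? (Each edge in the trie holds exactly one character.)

45

Trace insertions, counting only characters that open a new branch:
  "aybkmomnrs" → 10 new (a, y, b, k, m, o, m, n, r, s)
  "ayagjakra" → prefix "ay" already present; 7 new (a, g, j, a, k, r, a)
  "lvadn" → 5 new (l, v, a, d, n)
  "ayyp" → prefix "ay" already present; 2 new (y, p)
  "ayywymlz" → prefix "ayy" already present; 5 new (w, y, m, l, z)
  "aysky" → prefix "ay" already present; 3 new (s, k, y)
  "ayywymlk" → prefix "ayywyml" already present; 1 new (k)
  "aysv" → prefix "ays" already present; 1 new (v)
  "ayysr" → prefix "ayy" already present; 2 new (s, r)
  "ansbfyb" → prefix "a" already present; 6 new (n, s, b, f, y, b)
  "aybkmo" → prefix "aybkmo" already present; 0 new (none)
  "ayywym" → prefix "ayywym" already present; 0 new (none)
  "ayywymlu" → prefix "ayywyml" already present; 1 new (u)
  "ayywymlvq" → prefix "ayywyml" already present; 2 new (v, q)
Total nodes = 10 + 7 + 5 + 2 + 5 + 3 + 1 + 1 + 2 + 6 + 0 + 0 + 1 + 2 = 45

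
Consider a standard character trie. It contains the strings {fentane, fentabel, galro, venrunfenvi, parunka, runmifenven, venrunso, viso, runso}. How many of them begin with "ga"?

Walk to "ga"; the words in its subtree are exactly those with that prefix.
Matches: "galro"
Count: 1

1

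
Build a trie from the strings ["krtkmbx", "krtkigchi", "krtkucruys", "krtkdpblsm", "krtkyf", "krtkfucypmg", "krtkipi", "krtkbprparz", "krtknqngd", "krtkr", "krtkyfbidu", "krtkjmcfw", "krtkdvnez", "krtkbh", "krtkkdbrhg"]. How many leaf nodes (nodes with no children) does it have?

A leaf is a node with no children — equivalently, the end of a word that is not a proper prefix of any other stored word.
Those words: "krtkbh", "krtkbprparz", "krtkdpblsm", "krtkdvnez", "krtkfucypmg", "krtkigchi", "krtkipi", "krtkjmcfw", "krtkkdbrhg", "krtkmbx", "krtknqngd", "krtkr", "krtkucruys", "krtkyfbidu"
Leaf count: 14

14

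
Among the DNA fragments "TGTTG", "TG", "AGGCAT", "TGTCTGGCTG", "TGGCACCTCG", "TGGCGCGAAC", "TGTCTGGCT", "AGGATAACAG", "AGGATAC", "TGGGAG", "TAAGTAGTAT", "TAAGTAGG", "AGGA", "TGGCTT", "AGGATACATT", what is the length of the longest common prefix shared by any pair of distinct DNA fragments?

Look for the deepest trie node that still has at least two words in its subtree.
"TGTCTGGCT" and "TGTCTGGCTG" agree on "TGTCTGGCT" (9 characters) before diverging; nothing deeper is shared.
Longest shared-prefix length: 9

9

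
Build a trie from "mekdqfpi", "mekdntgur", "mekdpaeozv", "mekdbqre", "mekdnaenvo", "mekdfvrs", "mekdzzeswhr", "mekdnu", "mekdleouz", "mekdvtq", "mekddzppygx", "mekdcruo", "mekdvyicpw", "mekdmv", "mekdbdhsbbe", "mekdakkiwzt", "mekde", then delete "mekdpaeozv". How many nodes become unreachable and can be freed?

6

A node on "mekdpaeozv"'s path can go only if nothing else ends at it or branches off below it.
The suffix "paeozv" (6 nodes) is used only by "mekdpaeozv"; the node for "mekd" still has the child "q", so pruning stops there.
Nodes removed: 6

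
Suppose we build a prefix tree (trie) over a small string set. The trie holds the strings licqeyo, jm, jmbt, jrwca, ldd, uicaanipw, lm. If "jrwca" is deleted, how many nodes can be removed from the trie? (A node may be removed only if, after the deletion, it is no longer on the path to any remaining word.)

Walk "jrwca" from the leaf back toward the root, removing each node that no remaining word uses.
The suffix "rwca" (4 nodes) is used only by "jrwca"; the node for "j" still has the child "m", so pruning stops there.
Nodes removed: 4

4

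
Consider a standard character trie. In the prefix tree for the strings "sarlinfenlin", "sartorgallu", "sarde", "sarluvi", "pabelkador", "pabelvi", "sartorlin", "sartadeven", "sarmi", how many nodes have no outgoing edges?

Leaves are exactly the stored words that no other stored word extends.
Those words: "pabelkador", "pabelvi", "sarde", "sarlinfenlin", "sarluvi", "sarmi", "sartadeven", "sartorgallu", "sartorlin"
Leaf count: 9

9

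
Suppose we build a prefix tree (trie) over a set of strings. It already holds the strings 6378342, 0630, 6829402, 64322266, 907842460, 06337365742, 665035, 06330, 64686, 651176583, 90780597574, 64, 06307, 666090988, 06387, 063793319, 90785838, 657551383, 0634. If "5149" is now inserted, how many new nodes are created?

No existing word starts with "5", so every character of "5149" needs a new node.
4 − 0 = 4 new nodes.

4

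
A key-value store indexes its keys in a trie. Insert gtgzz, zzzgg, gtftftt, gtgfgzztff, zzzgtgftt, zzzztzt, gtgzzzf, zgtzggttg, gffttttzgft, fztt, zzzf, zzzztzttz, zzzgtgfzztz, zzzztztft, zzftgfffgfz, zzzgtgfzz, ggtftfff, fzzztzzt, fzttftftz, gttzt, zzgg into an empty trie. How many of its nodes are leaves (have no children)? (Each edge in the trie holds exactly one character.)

17

Leaves are exactly the stored words that no other stored word extends.
Those words: "fzttftftz", "fzzztzzt", "gffttttzgft", "ggtftfff", "gtftftt", "gtgfgzztff", "gtgzzzf", "gttzt", "zgtzggttg", "zzftgfffgfz", "zzgg", "zzzf", "zzzgg", "zzzgtgftt", "zzzgtgfzztz", "zzzztztft", "zzzztzttz"
Leaf count: 17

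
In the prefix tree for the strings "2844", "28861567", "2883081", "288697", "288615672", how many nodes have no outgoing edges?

4

Leaves are exactly the stored words that no other stored word extends.
Those words: "2844", "2883081", "288615672", "288697"
Leaf count: 4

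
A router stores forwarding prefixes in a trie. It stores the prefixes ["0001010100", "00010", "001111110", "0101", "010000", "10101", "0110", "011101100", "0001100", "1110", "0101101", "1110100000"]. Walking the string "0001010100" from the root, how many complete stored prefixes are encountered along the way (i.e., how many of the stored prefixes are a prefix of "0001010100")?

2

Traverse "0001010100" character by character; count nodes along the way that are marked as word ends.
Prefixes of the query that are stored words: "00010", "0001010100"
Count: 2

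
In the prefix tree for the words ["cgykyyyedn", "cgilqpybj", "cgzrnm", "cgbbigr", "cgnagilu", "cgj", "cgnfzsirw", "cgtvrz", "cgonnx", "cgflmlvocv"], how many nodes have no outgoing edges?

10

A leaf is a node with no children — equivalently, the end of a word that is not a proper prefix of any other stored word.
Those words: "cgbbigr", "cgflmlvocv", "cgilqpybj", "cgj", "cgnagilu", "cgnfzsirw", "cgonnx", "cgtvrz", "cgykyyyedn", "cgzrnm"
Leaf count: 10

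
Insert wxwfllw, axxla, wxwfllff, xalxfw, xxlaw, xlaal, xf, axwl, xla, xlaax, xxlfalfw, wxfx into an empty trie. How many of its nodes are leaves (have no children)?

11

A leaf is a node with no children — equivalently, the end of a word that is not a proper prefix of any other stored word.
Those words: "axwl", "axxla", "wxfx", "wxwfllff", "wxwfllw", "xalxfw", "xf", "xlaal", "xlaax", "xxlaw", "xxlfalfw"
Leaf count: 11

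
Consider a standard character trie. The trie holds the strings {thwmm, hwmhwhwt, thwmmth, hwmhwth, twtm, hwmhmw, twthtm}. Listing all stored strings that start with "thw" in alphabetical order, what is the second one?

thwmmth

Filter for "thw…" and sort: "thwmm", "thwmmth"
Position 2: thwmmth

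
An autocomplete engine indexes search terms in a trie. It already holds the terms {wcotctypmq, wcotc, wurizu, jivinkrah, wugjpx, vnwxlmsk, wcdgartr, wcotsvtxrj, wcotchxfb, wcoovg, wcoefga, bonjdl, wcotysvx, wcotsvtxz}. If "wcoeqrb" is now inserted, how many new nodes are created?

3

"wcoe" is already a path in the trie; the remaining "qrb" must be added.
New nodes needed: |"wcoeqrb"| − 4 = 7 − 4 = 3.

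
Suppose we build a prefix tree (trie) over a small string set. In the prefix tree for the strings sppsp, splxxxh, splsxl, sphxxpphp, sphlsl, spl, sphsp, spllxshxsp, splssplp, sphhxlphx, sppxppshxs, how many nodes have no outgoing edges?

A leaf is a node with no children — equivalently, the end of a word that is not a proper prefix of any other stored word.
Those words: "sphhxlphx", "sphlsl", "sphsp", "sphxxpphp", "spllxshxsp", "splssplp", "splsxl", "splxxxh", "sppsp", "sppxppshxs"
Leaf count: 10

10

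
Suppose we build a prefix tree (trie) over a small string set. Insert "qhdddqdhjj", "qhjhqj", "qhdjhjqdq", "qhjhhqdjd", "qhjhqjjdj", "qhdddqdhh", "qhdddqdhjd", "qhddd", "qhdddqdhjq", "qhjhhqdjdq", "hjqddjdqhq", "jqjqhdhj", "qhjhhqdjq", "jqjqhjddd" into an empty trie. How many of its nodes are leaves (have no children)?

11

Leaves are exactly the stored words that no other stored word extends.
Those words: "hjqddjdqhq", "jqjqhdhj", "jqjqhjddd", "qhdddqdhh", "qhdddqdhjd", "qhdddqdhjj", "qhdddqdhjq", "qhdjhjqdq", "qhjhhqdjdq", "qhjhhqdjq", "qhjhqjjdj"
Leaf count: 11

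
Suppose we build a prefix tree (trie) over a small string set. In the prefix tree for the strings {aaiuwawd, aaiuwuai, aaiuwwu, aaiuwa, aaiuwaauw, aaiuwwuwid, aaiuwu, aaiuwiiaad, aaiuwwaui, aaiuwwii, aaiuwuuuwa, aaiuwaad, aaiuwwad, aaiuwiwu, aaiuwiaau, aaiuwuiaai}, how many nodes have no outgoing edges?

13

Leaves are exactly the stored words that no other stored word extends.
Those words: "aaiuwaad", "aaiuwaauw", "aaiuwawd", "aaiuwiaau", "aaiuwiiaad", "aaiuwiwu", "aaiuwuai", "aaiuwuiaai", "aaiuwuuuwa", "aaiuwwad", "aaiuwwaui", "aaiuwwii", "aaiuwwuwid"
Leaf count: 13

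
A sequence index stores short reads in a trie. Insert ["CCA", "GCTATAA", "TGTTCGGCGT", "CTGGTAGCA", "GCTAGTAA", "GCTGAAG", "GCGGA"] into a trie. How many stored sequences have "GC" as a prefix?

Walk to "GC"; the words in its subtree are exactly those with that prefix.
Matches: "GCGGA", "GCTAGTAA", "GCTATAA", "GCTGAAG"
Count: 4

4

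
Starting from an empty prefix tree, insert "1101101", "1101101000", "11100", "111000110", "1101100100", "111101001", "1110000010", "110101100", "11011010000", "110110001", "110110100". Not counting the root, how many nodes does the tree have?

39

Insert word by word; a character creates a node only if that edge doesn't already exist:
  "1101101" → 7 new (1, 1, 0, 1, 1, 0, 1)
  "1101101000" → prefix "1101101" already present; 3 new (0, 0, 0)
  "11100" → prefix "11" already present; 3 new (1, 0, 0)
  "111000110" → prefix "11100" already present; 4 new (0, 1, 1, 0)
  "1101100100" → prefix "110110" already present; 4 new (0, 1, 0, 0)
  "111101001" → prefix "111" already present; 6 new (1, 0, 1, 0, 0, 1)
  "1110000010" → prefix "111000" already present; 4 new (0, 0, 1, 0)
  "110101100" → prefix "1101" already present; 5 new (0, 1, 1, 0, 0)
  "11011010000" → prefix "1101101000" already present; 1 new (0)
  "110110001" → prefix "1101100" already present; 2 new (0, 1)
  "110110100" → prefix "110110100" already present; 0 new (none)
Total nodes = 7 + 3 + 3 + 4 + 4 + 6 + 4 + 5 + 1 + 2 + 0 = 39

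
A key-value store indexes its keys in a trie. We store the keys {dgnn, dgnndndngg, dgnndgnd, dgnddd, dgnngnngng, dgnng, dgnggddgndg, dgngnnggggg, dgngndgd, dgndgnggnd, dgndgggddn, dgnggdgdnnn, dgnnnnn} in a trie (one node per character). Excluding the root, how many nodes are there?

59

Insert word by word; a character creates a node only if that edge doesn't already exist:
  "dgnn" → 4 new (d, g, n, n)
  "dgnndndngg" → prefix "dgnn" already present; 6 new (d, n, d, n, g, g)
  "dgnndgnd" → prefix "dgnnd" already present; 3 new (g, n, d)
  "dgnddd" → prefix "dgn" already present; 3 new (d, d, d)
  "dgnngnngng" → prefix "dgnn" already present; 6 new (g, n, n, g, n, g)
  "dgnng" → prefix "dgnng" already present; 0 new (none)
  "dgnggddgndg" → prefix "dgn" already present; 8 new (g, g, d, d, g, n, d, g)
  "dgngnnggggg" → prefix "dgng" already present; 7 new (n, n, g, g, g, g, g)
  "dgngndgd" → prefix "dgngn" already present; 3 new (d, g, d)
  "dgndgnggnd" → prefix "dgnd" already present; 6 new (g, n, g, g, n, d)
  "dgndgggddn" → prefix "dgndg" already present; 5 new (g, g, d, d, n)
  "dgnggdgdnnn" → prefix "dgnggd" already present; 5 new (g, d, n, n, n)
  "dgnnnnn" → prefix "dgnn" already present; 3 new (n, n, n)
Total nodes = 4 + 6 + 3 + 3 + 6 + 0 + 8 + 7 + 3 + 6 + 5 + 5 + 3 = 59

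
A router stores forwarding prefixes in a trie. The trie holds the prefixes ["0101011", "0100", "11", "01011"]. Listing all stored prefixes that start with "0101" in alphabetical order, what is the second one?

Filter for "0101…" and sort: "0101011", "01011"
Position 2: 01011

01011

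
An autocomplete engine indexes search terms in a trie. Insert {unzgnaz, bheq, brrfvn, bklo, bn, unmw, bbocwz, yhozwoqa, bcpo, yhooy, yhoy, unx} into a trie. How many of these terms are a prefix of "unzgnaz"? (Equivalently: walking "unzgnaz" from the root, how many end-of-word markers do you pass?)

Walk "unzgnaz" from the root; an end-of-word marker is hit whenever a stored word is a prefix of "unzgnaz".
Prefixes of the query that are stored words: "unzgnaz"
Count: 1

1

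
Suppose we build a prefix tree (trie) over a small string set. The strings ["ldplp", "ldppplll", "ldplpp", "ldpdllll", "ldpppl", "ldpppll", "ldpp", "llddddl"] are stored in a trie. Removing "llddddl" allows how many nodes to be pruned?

6

A node on "llddddl"'s path can go only if nothing else ends at it or branches off below it.
The suffix "lddddl" (6 nodes) is used only by "llddddl"; the node for "l" still has the child "d", so pruning stops there.
Nodes removed: 6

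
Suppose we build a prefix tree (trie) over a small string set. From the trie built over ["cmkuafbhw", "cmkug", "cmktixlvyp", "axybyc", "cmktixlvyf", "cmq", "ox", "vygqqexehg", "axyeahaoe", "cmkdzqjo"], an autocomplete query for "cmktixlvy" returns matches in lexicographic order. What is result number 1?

DFS of the "cmktixlvy" subtree visits, in order: "cmktixlvyf", "cmktixlvyp"
The 1st is cmktixlvyf.

cmktixlvyf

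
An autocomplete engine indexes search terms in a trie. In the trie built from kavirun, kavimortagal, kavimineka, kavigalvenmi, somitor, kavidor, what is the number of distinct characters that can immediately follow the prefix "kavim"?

The children of the "kavim" node are the distinct next characters among strings starting with "kavim".
Distinct next characters after "kavim": i, o.
That node has 2 child edges.

2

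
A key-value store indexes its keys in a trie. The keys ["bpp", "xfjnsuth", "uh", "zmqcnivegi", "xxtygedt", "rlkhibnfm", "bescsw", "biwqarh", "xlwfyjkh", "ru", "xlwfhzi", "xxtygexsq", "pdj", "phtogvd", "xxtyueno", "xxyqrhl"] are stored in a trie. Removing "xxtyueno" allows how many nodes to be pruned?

4

A node on "xxtyueno"'s path can go only if nothing else ends at it or branches off below it.
The suffix "ueno" (4 nodes) is used only by "xxtyueno"; the node for "xxty" still has the child "g", so pruning stops there.
Nodes removed: 4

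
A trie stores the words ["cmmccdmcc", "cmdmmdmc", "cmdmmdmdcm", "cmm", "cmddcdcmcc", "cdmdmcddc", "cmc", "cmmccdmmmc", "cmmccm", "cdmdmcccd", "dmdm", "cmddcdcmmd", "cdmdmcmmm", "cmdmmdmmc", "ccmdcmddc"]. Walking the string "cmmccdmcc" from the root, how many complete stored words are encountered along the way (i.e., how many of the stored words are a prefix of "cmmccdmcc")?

2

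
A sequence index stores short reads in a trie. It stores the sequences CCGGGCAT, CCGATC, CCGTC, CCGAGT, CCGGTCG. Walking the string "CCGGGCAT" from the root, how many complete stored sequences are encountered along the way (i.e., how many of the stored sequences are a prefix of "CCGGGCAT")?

Walk "CCGGGCAT" from the root; an end-of-word marker is hit whenever a stored word is a prefix of "CCGGGCAT".
Prefixes of the query that are stored words: "CCGGGCAT"
Count: 1

1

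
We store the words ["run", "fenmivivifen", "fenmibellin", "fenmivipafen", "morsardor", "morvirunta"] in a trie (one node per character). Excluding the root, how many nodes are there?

Insert word by word; a character creates a node only if that edge doesn't already exist:
  "run" → 3 new (r, u, n)
  "fenmivivifen" → 12 new (f, e, n, m, i, v, i, v, i, f, e, n)
  "fenmibellin" → prefix "fenmi" already present; 6 new (b, e, l, l, i, n)
  "fenmivipafen" → prefix "fenmivi" already present; 5 new (p, a, f, e, n)
  "morsardor" → 9 new (m, o, r, s, a, r, d, o, r)
  "morvirunta" → prefix "mor" already present; 7 new (v, i, r, u, n, t, a)
Total nodes = 3 + 12 + 6 + 5 + 9 + 7 = 42

42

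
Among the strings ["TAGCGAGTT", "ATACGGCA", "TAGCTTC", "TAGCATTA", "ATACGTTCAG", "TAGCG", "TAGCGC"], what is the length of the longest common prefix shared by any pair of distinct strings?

5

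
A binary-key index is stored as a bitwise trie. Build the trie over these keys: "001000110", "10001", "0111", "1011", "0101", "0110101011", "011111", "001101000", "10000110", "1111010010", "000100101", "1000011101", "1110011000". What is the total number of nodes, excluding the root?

66

Trace insertions, counting only characters that open a new branch:
  "001000110" → 9 new (0, 0, 1, 0, 0, 0, 1, 1, 0)
  "10001" → 5 new (1, 0, 0, 0, 1)
  "0111" → prefix "0" already present; 3 new (1, 1, 1)
  "1011" → prefix "10" already present; 2 new (1, 1)
  "0101" → prefix "01" already present; 2 new (0, 1)
  "0110101011" → prefix "011" already present; 7 new (0, 1, 0, 1, 0, 1, 1)
  "011111" → prefix "0111" already present; 2 new (1, 1)
  "001101000" → prefix "001" already present; 6 new (1, 0, 1, 0, 0, 0)
  "10000110" → prefix "1000" already present; 4 new (0, 1, 1, 0)
  "1111010010" → prefix "1" already present; 9 new (1, 1, 1, 0, 1, 0, 0, 1, 0)
  "000100101" → prefix "00" already present; 7 new (0, 1, 0, 0, 1, 0, 1)
  "1000011101" → prefix "1000011" already present; 3 new (1, 0, 1)
  "1110011000" → prefix "111" already present; 7 new (0, 0, 1, 1, 0, 0, 0)
Total nodes = 9 + 5 + 3 + 2 + 2 + 7 + 2 + 6 + 4 + 9 + 7 + 3 + 7 = 66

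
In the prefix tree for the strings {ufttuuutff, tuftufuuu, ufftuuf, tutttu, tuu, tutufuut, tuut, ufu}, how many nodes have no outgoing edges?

A leaf is a node with no children — equivalently, the end of a word that is not a proper prefix of any other stored word.
Those words: "tuftufuuu", "tutttu", "tutufuut", "tuut", "ufftuuf", "ufttuuutff", "ufu"
Leaf count: 7

7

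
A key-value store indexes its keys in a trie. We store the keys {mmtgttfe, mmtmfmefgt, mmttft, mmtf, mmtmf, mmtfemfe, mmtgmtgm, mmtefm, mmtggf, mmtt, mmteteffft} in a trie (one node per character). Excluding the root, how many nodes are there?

38

Count nodes per top-level branch (shared prefixes stored once):
  'm'-branch (mmtefm, mmteteffft, mmtf, mmtfemfe, mmtggf, mmtgmtgm, mmtgttfe, mmtmf, mmtmfmefgt, mmtt, mmttft): 38 nodes
Sum: 38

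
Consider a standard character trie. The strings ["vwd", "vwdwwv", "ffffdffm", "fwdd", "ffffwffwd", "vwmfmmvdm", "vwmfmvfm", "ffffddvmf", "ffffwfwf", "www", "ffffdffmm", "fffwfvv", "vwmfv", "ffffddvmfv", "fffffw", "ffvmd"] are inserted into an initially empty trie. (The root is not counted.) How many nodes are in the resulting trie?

Count nodes per top-level branch (shared prefixes stored once):
  'f'-branch (ffffddvmf, ffffddvmfv, ffffdffm, ffffdffmm, fffffw, ffffwffwd, ffffwfwf, fffwfvv, ffvmd, fwdd): 33 nodes
  'v'-branch (vwd, vwdwwv, vwmfmmvdm, vwmfmvfm, vwmfv): 17 nodes
  'w'-branch (www): 3 nodes
Sum: 53

53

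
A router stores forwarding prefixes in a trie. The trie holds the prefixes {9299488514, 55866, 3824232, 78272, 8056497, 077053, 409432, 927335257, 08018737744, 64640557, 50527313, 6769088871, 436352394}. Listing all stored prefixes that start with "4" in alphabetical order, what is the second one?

Filter for "4…" and sort: "409432", "436352394"
Position 2: 436352394

436352394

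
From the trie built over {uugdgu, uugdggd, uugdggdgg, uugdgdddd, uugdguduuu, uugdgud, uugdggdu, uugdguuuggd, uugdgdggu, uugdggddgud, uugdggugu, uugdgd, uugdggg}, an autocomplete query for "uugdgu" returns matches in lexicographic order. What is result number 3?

DFS of the "uugdgu" subtree visits, in order: "uugdgu", "uugdgud", "uugdguduuu", "uugdguuuggd"
Position 3: uugdguduuu

uugdguduuu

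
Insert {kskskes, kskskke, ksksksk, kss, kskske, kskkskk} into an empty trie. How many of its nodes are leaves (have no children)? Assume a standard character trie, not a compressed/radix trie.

5

A leaf is a node with no children — equivalently, the end of a word that is not a proper prefix of any other stored word.
Those words: "kskkskk", "kskskes", "kskskke", "ksksksk", "kss"
Leaf count: 5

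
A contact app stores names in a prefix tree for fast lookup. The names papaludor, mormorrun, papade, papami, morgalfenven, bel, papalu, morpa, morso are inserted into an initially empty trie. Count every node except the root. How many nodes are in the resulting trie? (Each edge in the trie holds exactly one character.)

Count nodes per top-level branch (shared prefixes stored once):
  'b'-branch (bel): 3 nodes
  'm'-branch (morgalfenven, mormorrun, morpa, morso): 22 nodes
  'p'-branch (papade, papalu, papaludor, papami): 13 nodes
Sum: 38

38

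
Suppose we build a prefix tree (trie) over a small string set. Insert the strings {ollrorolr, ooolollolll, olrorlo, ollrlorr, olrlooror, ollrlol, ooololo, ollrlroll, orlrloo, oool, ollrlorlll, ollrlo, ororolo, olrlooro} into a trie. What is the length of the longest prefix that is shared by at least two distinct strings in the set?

8

The deepest shared node is where two words last agree before diverging.
e.g. "olrlooro" and "olrlooror" share the prefix "olrlooro" of length 8; no pair shares a longer one.
Longest shared-prefix length: 8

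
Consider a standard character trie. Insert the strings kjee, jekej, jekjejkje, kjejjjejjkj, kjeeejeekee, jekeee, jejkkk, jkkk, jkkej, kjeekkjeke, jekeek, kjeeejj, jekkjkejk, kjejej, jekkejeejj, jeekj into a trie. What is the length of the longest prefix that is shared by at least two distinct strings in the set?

6

Look for the deepest trie node that still has at least two words in its subtree.
e.g. "kjeeejeekee" and "kjeeejj" share the prefix "kjeeej" of length 6; no pair shares a longer one.
Longest shared-prefix length: 6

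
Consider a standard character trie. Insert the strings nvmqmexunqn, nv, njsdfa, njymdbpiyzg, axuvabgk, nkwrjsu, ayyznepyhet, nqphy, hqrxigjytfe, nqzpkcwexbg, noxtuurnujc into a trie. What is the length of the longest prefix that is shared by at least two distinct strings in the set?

Look for the deepest trie node that still has at least two words in its subtree.
e.g. "njsdfa" and "njymdbpiyzg" share the prefix "nj" of length 2; no pair shares a longer one.
Longest shared-prefix length: 2

2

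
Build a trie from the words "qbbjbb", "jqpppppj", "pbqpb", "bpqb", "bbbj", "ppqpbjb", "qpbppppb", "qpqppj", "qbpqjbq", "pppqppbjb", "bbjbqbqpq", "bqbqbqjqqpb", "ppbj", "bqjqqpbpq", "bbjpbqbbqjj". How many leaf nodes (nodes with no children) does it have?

Leaves are exactly the stored words that no other stored word extends.
Those words: "bbbj", "bbjbqbqpq", "bbjpbqbbqjj", "bpqb", "bqbqbqjqqpb", "bqjqqpbpq", "jqpppppj", "pbqpb", "ppbj", "pppqppbjb", "ppqpbjb", "qbbjbb", "qbpqjbq", "qpbppppb", "qpqppj"
Leaf count: 15

15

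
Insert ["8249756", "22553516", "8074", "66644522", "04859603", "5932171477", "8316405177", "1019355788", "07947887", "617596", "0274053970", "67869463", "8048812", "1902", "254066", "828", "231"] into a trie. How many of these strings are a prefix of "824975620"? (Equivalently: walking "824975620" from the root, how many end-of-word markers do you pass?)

Traverse "824975620" character by character; count nodes along the way that are marked as word ends.
Prefixes of the query that are stored words: "8249756"
Count: 1

1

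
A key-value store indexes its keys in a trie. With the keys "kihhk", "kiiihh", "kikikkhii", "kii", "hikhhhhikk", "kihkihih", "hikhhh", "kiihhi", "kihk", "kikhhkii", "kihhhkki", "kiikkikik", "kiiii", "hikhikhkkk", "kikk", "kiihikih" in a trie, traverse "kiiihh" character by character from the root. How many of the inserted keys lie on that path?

2

Check each prefix of "kiiihh" against the stored set — each match is an end-marker on the path.
Prefixes of the query that are stored words: "kii", "kiiihh"
Count: 2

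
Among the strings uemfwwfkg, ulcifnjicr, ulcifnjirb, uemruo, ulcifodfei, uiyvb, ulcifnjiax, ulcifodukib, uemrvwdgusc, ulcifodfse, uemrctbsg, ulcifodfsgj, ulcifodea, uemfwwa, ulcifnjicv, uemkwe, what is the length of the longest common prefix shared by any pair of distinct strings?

The deepest shared node is where two words last agree before diverging.
"ulcifnjicr" and "ulcifnjicv" agree on "ulcifnjic" (9 characters) before diverging; nothing deeper is shared.
Longest shared-prefix length: 9

9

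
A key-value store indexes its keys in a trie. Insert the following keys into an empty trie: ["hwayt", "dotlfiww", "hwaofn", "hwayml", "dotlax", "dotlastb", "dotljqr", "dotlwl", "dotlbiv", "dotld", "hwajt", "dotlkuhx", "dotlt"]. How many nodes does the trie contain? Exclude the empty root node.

39

Trace insertions, counting only characters that open a new branch:
  "hwayt" → 5 new (h, w, a, y, t)
  "dotlfiww" → 8 new (d, o, t, l, f, i, w, w)
  "hwaofn" → prefix "hwa" already present; 3 new (o, f, n)
  "hwayml" → prefix "hway" already present; 2 new (m, l)
  "dotlax" → prefix "dotl" already present; 2 new (a, x)
  "dotlastb" → prefix "dotla" already present; 3 new (s, t, b)
  "dotljqr" → prefix "dotl" already present; 3 new (j, q, r)
  "dotlwl" → prefix "dotl" already present; 2 new (w, l)
  "dotlbiv" → prefix "dotl" already present; 3 new (b, i, v)
  "dotld" → prefix "dotl" already present; 1 new (d)
  "hwajt" → prefix "hwa" already present; 2 new (j, t)
  "dotlkuhx" → prefix "dotl" already present; 4 new (k, u, h, x)
  "dotlt" → prefix "dotl" already present; 1 new (t)
Total nodes = 5 + 8 + 3 + 2 + 2 + 3 + 3 + 2 + 3 + 1 + 2 + 4 + 1 = 39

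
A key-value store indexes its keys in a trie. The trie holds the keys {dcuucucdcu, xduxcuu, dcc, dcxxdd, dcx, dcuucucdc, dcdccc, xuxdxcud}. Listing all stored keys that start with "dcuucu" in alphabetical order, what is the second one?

Filter for "dcuucu…" and sort: "dcuucucdc", "dcuucucdcu"
Position 2: dcuucucdcu

dcuucucdcu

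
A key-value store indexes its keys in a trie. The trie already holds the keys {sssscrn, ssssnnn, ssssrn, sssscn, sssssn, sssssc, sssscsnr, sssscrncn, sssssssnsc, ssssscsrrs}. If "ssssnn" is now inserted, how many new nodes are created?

0

Every character of "ssssnn" already lies on an existing path (it is a prefix of some stored word).
No new nodes are needed: 0.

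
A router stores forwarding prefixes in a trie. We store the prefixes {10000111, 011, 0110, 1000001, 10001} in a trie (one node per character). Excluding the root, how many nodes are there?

Trace insertions, counting only characters that open a new branch:
  "10000111" → 8 new (1, 0, 0, 0, 0, 1, 1, 1)
  "011" → 3 new (0, 1, 1)
  "0110" → prefix "011" already present; 1 new (0)
  "1000001" → prefix "10000" already present; 2 new (0, 1)
  "10001" → prefix "1000" already present; 1 new (1)
Total nodes = 8 + 3 + 1 + 2 + 1 = 15

15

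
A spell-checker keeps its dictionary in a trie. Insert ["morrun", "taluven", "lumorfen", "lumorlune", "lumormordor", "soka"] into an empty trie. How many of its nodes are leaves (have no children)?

6

Leaves are exactly the stored words that no other stored word extends.
Those words: "lumorfen", "lumorlune", "lumormordor", "morrun", "soka", "taluven"
Leaf count: 6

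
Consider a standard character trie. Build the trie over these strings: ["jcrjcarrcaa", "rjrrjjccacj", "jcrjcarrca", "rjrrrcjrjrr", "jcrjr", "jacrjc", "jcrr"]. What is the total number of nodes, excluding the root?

Count nodes per top-level branch (shared prefixes stored once):
  'j'-branch (jacrjc, jcrjcarrca, jcrjcarrcaa, jcrjr, jcrr): 18 nodes
  'r'-branch (rjrrjjccacj, rjrrrcjrjrr): 18 nodes
Sum: 36

36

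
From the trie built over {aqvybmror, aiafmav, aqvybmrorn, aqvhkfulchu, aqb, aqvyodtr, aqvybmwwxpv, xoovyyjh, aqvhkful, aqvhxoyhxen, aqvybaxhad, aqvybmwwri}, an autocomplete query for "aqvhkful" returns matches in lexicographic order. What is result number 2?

Words with prefix "aqvhkful", in lexicographic order: "aqvhkful", "aqvhkfulchu"
Position 2: aqvhkfulchu

aqvhkfulchu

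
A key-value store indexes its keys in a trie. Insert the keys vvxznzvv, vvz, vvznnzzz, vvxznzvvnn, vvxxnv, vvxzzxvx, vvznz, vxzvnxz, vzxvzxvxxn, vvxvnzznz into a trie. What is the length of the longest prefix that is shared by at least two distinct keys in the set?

Equivalently: take the maximum, over all pairs, of their longest common prefix length.
"vvxznzvv" and "vvxznzvvnn" agree on "vvxznzvv" (8 characters) before diverging; nothing deeper is shared.
Longest shared-prefix length: 8

8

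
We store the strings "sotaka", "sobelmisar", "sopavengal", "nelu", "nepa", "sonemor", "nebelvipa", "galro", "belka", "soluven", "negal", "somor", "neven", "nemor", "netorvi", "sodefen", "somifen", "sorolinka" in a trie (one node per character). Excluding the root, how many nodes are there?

88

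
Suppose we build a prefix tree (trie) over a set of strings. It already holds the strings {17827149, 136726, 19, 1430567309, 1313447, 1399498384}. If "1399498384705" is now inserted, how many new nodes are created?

The longest prefix of "1399498384705" already in the trie is "1399498384" (length 10).
Each of the 3 remaining characters creates one node.

3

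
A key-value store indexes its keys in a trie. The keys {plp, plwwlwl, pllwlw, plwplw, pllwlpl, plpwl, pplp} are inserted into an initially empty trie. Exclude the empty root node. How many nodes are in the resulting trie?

22

For each word, the new-node count is its length minus the longest prefix already in the trie:
  "plp" → 3 new (p, l, p)
  "plwwlwl" → prefix "pl" already present; 5 new (w, w, l, w, l)
  "pllwlw" → prefix "pl" already present; 4 new (l, w, l, w)
  "plwplw" → prefix "plw" already present; 3 new (p, l, w)
  "pllwlpl" → prefix "pllwl" already present; 2 new (p, l)
  "plpwl" → prefix "plp" already present; 2 new (w, l)
  "pplp" → prefix "p" already present; 3 new (p, l, p)
Total nodes = 3 + 5 + 4 + 3 + 2 + 2 + 3 = 22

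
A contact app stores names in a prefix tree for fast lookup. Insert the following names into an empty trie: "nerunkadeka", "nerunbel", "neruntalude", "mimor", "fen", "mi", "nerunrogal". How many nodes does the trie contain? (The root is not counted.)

33

Insert word by word; a character creates a node only if that edge doesn't already exist:
  "nerunkadeka" → 11 new (n, e, r, u, n, k, a, d, e, k, a)
  "nerunbel" → prefix "nerun" already present; 3 new (b, e, l)
  "neruntalude" → prefix "nerun" already present; 6 new (t, a, l, u, d, e)
  "mimor" → 5 new (m, i, m, o, r)
  "fen" → 3 new (f, e, n)
  "mi" → prefix "mi" already present; 0 new (none)
  "nerunrogal" → prefix "nerun" already present; 5 new (r, o, g, a, l)
Total nodes = 11 + 3 + 6 + 5 + 3 + 0 + 5 = 33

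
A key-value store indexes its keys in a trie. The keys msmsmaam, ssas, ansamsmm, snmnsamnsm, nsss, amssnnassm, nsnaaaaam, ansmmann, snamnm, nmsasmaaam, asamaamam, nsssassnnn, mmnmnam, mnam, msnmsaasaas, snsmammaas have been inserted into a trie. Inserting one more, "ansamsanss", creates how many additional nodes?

The longest prefix of "ansamsanss" already in the trie is "ansams" (length 6).
Each of the 4 remaining characters creates one node.

4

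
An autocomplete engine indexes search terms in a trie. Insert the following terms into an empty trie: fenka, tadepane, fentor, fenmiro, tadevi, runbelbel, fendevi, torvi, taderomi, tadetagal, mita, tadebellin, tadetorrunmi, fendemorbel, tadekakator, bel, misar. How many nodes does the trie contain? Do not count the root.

Count nodes per top-level branch (shared prefixes stored once):
  'b'-branch (bel): 3 nodes
  'f'-branch (fendemorbel, fendevi, fenka, fenmiro, fentor): 22 nodes
  'm'-branch (misar, mita): 7 nodes
  'r'-branch (runbelbel): 9 nodes
  't'-branch (tadebellin, tadekakator, tadepane, taderomi, tadetagal, tadetorrunmi, tadevi, torvi): 43 nodes
Sum: 84

84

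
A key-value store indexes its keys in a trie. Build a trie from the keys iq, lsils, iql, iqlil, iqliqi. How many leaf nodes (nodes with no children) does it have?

Leaves are exactly the stored words that no other stored word extends.
Those words: "iqlil", "iqliqi", "lsils"
Leaf count: 3

3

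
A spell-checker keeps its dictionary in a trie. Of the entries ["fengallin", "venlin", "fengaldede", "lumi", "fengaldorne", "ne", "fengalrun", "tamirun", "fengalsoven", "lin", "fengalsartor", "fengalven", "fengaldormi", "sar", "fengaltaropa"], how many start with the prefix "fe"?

9

Traverse to the node for "fe", then collect every word in that subtree.
Words under "fe": fengaldede, fengaldormi, fengaldorne, fengallin, fengalrun, fengalsartor, fengalsoven, fengaltaropa, fengalven
Count: 9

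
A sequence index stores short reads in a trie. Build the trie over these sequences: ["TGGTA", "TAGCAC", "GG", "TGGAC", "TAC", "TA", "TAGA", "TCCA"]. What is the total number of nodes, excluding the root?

19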